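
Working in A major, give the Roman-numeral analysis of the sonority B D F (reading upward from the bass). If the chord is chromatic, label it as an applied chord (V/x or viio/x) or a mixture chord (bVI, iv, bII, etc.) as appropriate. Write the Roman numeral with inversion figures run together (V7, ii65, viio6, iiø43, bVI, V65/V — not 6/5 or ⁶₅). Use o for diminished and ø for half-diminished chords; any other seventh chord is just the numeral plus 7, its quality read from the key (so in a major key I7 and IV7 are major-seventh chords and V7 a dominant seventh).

iio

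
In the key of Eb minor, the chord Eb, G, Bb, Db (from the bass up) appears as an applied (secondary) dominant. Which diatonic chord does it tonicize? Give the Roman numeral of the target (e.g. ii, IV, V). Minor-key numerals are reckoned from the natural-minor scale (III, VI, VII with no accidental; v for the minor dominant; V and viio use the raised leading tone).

iv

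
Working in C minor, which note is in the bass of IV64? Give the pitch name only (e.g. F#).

C

IV in C minor has root F; the chord is F-A-C.
The figure 64 means second inversion — the fifth is in the bass.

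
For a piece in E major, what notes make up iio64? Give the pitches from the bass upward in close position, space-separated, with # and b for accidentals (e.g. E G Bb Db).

C F# A

iio64 is the diminished supertonic triad, borrowed from the parallel minor. In E major that root is F#.
So the chord is F#-A-C, a diminished triad.
The figured bass 64 indicates second inversion, placing the fifth (C) in the bass: C-F#-A.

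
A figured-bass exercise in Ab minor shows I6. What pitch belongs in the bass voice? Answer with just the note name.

C

I in Ab minor has root Ab; the chord is Ab-C-Eb.
The figure 6 means first inversion — the third is in the bass.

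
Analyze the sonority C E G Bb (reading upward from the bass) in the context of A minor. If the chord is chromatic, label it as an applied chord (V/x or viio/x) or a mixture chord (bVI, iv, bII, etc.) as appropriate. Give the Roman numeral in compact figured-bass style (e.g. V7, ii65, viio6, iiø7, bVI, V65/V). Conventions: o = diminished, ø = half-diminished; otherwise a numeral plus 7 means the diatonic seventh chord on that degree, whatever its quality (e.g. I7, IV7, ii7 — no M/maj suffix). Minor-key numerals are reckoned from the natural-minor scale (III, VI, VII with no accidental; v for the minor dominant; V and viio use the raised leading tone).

V7/VI

Stacked in thirds the chord is C-E-G-Bb: a dominant seventh chord on C.
C is not a diatonic chord root with this quality in A minor, but it lies a perfect fifth above F (VI), so the chord functions as an applied dominant of VI.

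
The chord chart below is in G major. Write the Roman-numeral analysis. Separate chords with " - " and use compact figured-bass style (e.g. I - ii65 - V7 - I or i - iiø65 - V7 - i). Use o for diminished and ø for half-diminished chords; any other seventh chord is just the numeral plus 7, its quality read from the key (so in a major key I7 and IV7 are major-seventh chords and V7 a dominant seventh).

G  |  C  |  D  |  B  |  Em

I - IV - V - V/vi - vi

G: root G is the tonic; major triad there is I.
C: root C is the subdominant; major triad there is IV.
D has root D, degree 5 in G major, so V.
B: a major triad on B, the applied dominant of vi → V/vi.
Em has root E, degree 6 in G major, so vi.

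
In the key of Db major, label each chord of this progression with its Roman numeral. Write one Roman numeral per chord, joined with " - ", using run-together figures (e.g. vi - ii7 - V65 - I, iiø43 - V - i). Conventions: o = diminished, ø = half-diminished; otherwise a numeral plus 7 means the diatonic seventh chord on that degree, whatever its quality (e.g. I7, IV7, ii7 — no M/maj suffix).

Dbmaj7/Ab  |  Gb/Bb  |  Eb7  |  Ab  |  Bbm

I43 - IV6 - V7/V - V - vi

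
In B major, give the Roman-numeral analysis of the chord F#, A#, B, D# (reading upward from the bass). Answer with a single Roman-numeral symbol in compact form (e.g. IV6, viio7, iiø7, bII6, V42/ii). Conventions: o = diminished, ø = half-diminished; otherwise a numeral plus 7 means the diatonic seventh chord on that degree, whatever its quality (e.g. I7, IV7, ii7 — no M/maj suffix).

Stacked in thirds the chord is B-D#-F#-A#: a major seventh chord on B.
In B major, B is the tonic; the diatonic major seventh chord there is I7.
With F# in the bass the chord is in second inversion, so the figured bass is 43.

I43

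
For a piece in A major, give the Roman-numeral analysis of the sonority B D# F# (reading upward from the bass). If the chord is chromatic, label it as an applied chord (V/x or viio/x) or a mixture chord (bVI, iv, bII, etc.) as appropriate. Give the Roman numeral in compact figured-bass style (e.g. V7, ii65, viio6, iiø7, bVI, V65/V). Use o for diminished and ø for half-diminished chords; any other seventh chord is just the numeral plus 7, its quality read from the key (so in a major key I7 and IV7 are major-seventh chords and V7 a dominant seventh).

V/V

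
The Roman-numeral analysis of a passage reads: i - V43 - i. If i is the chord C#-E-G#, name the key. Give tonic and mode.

C# minor

i is given as C#-E-G# — a minor triad with root C#.
If C# is scale degree 1 and the mode makes that degree carry a minor triad, the tonic is C# and the mode is minor.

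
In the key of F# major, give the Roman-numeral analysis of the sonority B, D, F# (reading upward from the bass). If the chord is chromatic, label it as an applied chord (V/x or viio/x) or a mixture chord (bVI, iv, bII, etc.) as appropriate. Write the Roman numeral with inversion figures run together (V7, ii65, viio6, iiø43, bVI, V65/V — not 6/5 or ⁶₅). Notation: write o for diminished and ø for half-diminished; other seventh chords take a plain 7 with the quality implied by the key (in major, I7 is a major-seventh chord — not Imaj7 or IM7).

Stacked in thirds the chord is B-D-F#: a minor triad on B.
B is the fourth degree of F# major. This is the minor subdominant, borrowed from the parallel minor.

iv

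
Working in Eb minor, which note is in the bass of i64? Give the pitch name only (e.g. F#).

i in Eb minor has root Eb; the chord is Eb-Gb-Bb.
The figure 64 means second inversion — the fifth is in the bass.

Bb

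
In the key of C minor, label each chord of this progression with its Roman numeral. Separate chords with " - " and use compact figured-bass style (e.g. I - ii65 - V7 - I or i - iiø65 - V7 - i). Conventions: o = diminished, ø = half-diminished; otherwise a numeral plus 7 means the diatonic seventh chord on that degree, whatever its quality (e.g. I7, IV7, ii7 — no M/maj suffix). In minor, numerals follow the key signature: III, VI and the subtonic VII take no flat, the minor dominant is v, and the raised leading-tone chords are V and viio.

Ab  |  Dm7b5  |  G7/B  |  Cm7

Ab: major triad on Ab = scale degree 6 → VI.
Dm7b5 has root D, degree 2 in C minor, so iiø7.
G7/B: root G is the dominant; dominant seventh chord there is V65.
Cm7: root C is the tonic; minor seventh chord there is i7.

VI - iiø7 - V65 - i7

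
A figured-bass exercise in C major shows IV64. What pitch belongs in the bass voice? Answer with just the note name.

C

IV in C major has root F; the chord is F-A-C.
The figure 64 means second inversion — the fifth is in the bass.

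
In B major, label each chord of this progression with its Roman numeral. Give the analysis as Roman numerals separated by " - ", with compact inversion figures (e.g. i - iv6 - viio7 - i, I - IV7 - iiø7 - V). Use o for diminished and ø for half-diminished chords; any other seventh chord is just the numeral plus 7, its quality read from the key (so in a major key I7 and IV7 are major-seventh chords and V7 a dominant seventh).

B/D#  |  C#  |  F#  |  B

B/D#: major triad on B = scale degree 1 → I6.
C# is the secondary dominant of V (major triad on C#): V/V.
F# has root F#, degree 5 in B major, so V.
B: root B is the tonic; major triad there is I.

I6 - V/V - V - I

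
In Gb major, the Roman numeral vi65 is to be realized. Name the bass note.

vi in Gb major has root Eb; the chord is Eb-Gb-Bb-Db.
The figure 65 means first inversion — the third is in the bass.

Gb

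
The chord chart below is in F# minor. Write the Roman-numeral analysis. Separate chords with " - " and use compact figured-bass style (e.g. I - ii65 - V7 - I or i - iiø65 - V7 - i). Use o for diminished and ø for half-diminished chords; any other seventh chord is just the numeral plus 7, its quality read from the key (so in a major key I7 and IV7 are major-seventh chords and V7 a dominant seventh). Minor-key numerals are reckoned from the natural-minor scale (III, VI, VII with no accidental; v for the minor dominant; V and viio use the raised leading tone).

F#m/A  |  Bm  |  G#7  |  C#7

i6 - iv - V7/V - V7

F#m/A: minor triad on F# = scale degree 1 → i6.
Bm: root B is the subdominant; minor triad there is iv.
G#7: a dominant seventh chord on G#, the applied dominant of V → V7/V.
C#7 has root C#, degree 5 in F# minor, so V7.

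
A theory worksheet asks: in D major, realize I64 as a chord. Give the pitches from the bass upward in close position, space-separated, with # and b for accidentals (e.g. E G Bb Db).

A D F#

In D major, the tonic is D, and the diatonic chord built there is a major triad.
That chord is spelled D-F#-A.
The figured bass 64 indicates second inversion, placing the fifth (A) in the bass: A-D-F#.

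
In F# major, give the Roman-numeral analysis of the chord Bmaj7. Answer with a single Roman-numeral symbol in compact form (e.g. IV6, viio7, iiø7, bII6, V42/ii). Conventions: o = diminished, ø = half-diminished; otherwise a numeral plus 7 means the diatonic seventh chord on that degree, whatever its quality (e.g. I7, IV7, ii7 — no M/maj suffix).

Stacked in thirds the chord is B-D#-F#-A#: a major seventh chord on B.
In F# major, B is the subdominant; the diatonic major seventh chord there is IV7.

IV7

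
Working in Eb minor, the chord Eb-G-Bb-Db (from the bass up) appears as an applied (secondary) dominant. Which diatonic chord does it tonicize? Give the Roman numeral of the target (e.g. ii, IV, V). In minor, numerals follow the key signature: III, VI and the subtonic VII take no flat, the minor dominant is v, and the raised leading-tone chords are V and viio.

iv

The chord is a dominant seventh chord on Eb.
A dominant resolves down a perfect fifth: Eb → Ab. In Eb minor, Ab is scale degree 4, i.e. iv.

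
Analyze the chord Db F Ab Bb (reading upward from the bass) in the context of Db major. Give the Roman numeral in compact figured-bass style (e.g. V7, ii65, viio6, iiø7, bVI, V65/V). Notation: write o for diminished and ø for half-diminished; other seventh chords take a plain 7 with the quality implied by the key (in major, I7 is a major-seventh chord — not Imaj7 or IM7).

The pitches Bb-Db-F-Ab form a minor seventh chord rooted on Bb.
In Db major, Bb is the submediant; the diatonic minor seventh chord there is vi7.
With Db in the bass the chord is in first inversion, so the figured bass is 65.

vi65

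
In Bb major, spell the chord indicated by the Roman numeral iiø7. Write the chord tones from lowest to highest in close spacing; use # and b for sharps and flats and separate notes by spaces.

C Eb Gb Bb

iiø7 is the half-diminished supertonic seventh, borrowed from the parallel minor. In Bb major that root is C.
So the chord is C-Eb-Gb-Bb, a half-diminished seventh chord.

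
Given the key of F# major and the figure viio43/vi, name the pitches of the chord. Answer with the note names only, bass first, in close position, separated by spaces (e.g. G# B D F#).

G# B C## E#

viio43/vi is a secondary leading-tone chord. The target vi is D# in F# major; the applied chord is rooted a semitone below, on C##.
Building a fully diminished seventh chord on C## gives C##-E#-G#-B.
With the 43 figure the chord is in second inversion; from the bass G# upward in close position it reads G#-B-C##-E#.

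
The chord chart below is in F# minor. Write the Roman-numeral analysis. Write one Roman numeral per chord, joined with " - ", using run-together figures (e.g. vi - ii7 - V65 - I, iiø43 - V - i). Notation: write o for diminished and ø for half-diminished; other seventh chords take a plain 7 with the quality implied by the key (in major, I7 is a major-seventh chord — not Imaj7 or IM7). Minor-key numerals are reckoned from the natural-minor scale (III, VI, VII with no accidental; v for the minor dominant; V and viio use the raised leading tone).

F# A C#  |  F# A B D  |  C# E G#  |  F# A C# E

F#-A-C# has root F#, degree 1 in F# minor, so i.
F#-A-B-D: root B is the subdominant; minor seventh chord there is iv43.
C#-E-G# has root C#, degree 5 in F# minor, so v.
F#-A-C#-E: root F# is the tonic; minor seventh chord there is i7.

i - iv43 - v - i7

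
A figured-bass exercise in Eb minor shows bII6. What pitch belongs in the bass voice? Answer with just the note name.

Ab

bII in Eb minor has root Fb; the chord is Fb-Ab-Cb.
The figure 6 means first inversion — the third is in the bass.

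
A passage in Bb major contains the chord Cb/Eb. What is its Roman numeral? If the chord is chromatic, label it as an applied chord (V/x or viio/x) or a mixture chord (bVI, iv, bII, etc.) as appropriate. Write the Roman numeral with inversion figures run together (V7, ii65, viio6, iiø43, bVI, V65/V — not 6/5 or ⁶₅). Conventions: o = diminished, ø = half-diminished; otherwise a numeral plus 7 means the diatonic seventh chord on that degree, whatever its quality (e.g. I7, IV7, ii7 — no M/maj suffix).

Stacked in thirds the chord is Cb-Eb-Gb: a major triad on Cb.
Cb is the lowered second degree of Bb major (diatonic 2 would be C). This is the Neapolitan sixth — a major triad on the lowered second degree, here in its customary first inversion.
With Eb in the bass the chord is in first inversion, so the figured bass is 6.

bII6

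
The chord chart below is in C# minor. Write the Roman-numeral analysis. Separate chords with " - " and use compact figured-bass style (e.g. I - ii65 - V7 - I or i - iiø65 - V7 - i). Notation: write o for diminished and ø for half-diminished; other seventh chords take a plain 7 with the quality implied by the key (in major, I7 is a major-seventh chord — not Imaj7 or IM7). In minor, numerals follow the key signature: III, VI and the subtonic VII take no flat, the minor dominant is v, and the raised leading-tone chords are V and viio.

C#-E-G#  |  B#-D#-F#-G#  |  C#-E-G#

C#-E-G#: root C# is the tonic; minor triad there is i.
B#-D#-F#-G#: dominant seventh chord on G# = scale degree 5 → V65.
C#-E-G#: minor triad on C# = scale degree 1 → i.

i - V65 - i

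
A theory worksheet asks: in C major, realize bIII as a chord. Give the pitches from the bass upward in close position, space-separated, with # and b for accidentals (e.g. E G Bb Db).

Eb G Bb

Scale degree 3 in C major is E; lowering it a half step gives Eb. bIII is a major triad on the lowered third degree, borrowed from the parallel minor.
So the chord is Eb-G-Bb.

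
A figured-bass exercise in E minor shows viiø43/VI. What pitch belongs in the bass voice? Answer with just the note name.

F

The applied chord viiø43/VI is rooted on B: B-D-F-A.
The figure 43 means second inversion — the fifth is in the bass.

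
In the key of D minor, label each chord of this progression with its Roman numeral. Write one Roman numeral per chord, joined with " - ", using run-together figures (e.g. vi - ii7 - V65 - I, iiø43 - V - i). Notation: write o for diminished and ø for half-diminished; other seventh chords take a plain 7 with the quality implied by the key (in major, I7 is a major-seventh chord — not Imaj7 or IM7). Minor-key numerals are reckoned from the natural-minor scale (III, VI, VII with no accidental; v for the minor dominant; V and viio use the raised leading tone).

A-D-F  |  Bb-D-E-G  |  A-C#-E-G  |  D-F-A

A-D-F has root D, degree 1 in D minor, so i64.
Bb-D-E-G: half-diminished seventh chord on E = scale degree 2 → iiø43.
A-C#-E-G: root A is the dominant; dominant seventh chord there is V7.
D-F-A: root D is the tonic; minor triad there is i.

i64 - iiø43 - V7 - i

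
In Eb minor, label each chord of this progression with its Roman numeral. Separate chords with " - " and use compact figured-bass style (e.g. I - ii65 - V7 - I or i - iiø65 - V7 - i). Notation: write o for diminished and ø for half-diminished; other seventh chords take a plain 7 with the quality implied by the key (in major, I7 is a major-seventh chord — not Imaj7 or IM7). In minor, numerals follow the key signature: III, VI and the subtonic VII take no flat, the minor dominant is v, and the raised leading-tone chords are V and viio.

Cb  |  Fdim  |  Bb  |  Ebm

Cb has root Cb, degree 6 in Eb minor, so VI.
Fdim: diminished triad on F = scale degree 2 → iio.
Bb: root Bb is the dominant; major triad there is V.
Ebm has root Eb, degree 1 in Eb minor, so i.

VI - iio - V - i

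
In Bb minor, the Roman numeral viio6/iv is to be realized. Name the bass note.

F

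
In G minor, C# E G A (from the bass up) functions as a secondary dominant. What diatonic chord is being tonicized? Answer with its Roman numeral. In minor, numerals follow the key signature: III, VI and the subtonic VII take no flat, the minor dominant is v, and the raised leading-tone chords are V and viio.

V

The chord is a dominant seventh chord on A.
A dominant resolves down a perfect fifth: A → D. In G minor, D is scale degree 5, i.e. V.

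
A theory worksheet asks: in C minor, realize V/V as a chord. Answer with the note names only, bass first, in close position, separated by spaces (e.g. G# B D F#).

D F# A

V/V is a secondary dominant — the dominant triad of V. V in C minor is G, so the applied chord's root is D, a perfect fifth above.
Building a major triad on D gives D-F#-A.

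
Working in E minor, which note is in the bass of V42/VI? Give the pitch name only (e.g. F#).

F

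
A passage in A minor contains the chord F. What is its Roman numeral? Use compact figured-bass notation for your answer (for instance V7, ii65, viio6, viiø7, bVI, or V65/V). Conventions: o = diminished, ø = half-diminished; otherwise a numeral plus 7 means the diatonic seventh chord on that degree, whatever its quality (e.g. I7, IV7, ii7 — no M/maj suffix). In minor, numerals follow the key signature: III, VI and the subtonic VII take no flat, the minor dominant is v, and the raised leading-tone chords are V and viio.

VI

Stacked in thirds the chord is F-A-C: a major triad on F.
In A minor, F is the submediant; the diatonic major triad there is VI.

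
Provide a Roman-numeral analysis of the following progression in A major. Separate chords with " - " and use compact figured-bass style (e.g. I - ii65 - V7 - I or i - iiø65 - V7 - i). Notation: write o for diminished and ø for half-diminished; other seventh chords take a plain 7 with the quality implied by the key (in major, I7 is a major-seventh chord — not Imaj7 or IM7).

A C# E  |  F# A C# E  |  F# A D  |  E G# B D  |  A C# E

A-C#-E: major triad on A = scale degree 1 → I.
F#-A-C#-E: root F# is the submediant; minor seventh chord there is vi7.
F#-A-D has root D, degree 4 in A major, so IV6.
E-G#-B-D: dominant seventh chord on E = scale degree 5 → V7.
A-C#-E: major triad on A = scale degree 1 → I.

I - vi7 - IV6 - V7 - I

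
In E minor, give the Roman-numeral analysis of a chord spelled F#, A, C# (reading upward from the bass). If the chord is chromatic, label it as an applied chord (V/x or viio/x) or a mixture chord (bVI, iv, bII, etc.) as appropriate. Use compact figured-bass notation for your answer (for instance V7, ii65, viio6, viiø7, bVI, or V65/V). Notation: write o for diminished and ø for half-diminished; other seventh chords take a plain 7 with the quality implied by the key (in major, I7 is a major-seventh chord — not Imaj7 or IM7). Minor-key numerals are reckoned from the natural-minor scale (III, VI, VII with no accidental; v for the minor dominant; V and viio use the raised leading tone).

ii

The pitches F#-A-C# form a minor triad rooted on F#.
F# is the second degree of E minor. This is the minor supertonic, borrowed from the parallel major (the Dorian ii).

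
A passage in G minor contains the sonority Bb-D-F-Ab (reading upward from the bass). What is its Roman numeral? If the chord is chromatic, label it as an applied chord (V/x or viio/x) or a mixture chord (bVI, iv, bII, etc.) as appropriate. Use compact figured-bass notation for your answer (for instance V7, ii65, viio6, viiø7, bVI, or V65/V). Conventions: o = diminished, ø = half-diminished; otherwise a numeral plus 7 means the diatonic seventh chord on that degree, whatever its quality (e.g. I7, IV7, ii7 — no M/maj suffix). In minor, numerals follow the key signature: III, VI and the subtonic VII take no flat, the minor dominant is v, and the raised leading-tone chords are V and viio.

Stacked in thirds the chord is Bb-D-F-Ab: a dominant seventh chord on Bb.
Bb is not a diatonic chord root with this quality in G minor, but it lies a perfect fifth above Eb (VI), so the chord functions as an applied dominant of VI.

V7/VI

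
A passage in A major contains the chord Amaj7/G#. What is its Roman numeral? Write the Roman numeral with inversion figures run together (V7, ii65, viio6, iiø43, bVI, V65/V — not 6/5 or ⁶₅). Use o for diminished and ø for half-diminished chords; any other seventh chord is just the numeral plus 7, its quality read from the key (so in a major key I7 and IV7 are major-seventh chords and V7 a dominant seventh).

I42

The pitches A-C#-E-G# form a major seventh chord rooted on A.
In A major, A is the tonic; the diatonic major seventh chord there is I7.
With G# in the bass the chord is in third inversion, so the figured bass is 42.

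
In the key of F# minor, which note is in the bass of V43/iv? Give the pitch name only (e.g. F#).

The applied chord V43/iv is rooted on F#: F#-A#-C#-E.
The figure 43 means second inversion — the fifth is in the bass.

C#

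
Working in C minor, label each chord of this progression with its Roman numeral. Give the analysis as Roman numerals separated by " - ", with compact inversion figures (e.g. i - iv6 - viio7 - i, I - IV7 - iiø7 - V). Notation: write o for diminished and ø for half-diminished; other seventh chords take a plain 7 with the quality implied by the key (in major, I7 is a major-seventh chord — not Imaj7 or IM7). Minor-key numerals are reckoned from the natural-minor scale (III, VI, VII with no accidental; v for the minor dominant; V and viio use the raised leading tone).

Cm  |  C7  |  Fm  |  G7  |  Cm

i - V7/iv - iv - V7 - i

Cm has root C, degree 1 in C minor, so i.
C7 is the secondary dominant of iv (dominant seventh chord on C): V7/iv.
Fm has root F, degree 4 in C minor, so iv.
G7: root G is the dominant; dominant seventh chord there is V7.
Cm: root C is the tonic; minor triad there is i.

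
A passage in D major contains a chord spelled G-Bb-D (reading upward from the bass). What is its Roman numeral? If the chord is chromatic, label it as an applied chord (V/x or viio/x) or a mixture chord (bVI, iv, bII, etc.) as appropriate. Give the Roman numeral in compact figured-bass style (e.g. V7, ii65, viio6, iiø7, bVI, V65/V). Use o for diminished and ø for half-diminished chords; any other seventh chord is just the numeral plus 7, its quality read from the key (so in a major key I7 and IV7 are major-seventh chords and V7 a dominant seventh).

Stacked in thirds the chord is G-Bb-D: a minor triad on G.
G is the fourth degree of D major. This is the minor subdominant, borrowed from the parallel minor.

iv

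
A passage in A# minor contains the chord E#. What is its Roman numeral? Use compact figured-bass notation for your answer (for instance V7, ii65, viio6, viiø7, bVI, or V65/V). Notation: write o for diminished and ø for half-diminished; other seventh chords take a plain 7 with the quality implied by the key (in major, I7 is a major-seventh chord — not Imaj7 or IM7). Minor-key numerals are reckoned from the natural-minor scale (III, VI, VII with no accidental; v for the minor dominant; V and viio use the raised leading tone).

V

The pitches E#-G##-B# form a major triad rooted on E#.
In A# minor, E# is the dominant; the diatonic major triad there is V.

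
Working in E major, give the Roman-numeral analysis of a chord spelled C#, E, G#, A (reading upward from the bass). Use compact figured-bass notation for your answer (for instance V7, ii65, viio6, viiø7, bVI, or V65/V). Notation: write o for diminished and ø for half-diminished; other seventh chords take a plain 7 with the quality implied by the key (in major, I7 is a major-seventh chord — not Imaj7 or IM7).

IV65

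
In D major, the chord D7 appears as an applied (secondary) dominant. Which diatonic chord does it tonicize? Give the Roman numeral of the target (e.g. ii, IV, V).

The chord is a dominant seventh chord on D.
A dominant resolves down a perfect fifth: D → G. In D major, G is scale degree 4, i.e. IV.

IV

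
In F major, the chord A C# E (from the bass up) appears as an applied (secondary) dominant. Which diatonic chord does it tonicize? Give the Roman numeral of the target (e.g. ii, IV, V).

vi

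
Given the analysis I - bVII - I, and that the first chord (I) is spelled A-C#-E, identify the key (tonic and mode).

The chord A is a major triad rooted on A; its label is I.
If A is scale degree 1 and the mode makes that degree carry a major triad, the tonic is A and the mode is major.

A major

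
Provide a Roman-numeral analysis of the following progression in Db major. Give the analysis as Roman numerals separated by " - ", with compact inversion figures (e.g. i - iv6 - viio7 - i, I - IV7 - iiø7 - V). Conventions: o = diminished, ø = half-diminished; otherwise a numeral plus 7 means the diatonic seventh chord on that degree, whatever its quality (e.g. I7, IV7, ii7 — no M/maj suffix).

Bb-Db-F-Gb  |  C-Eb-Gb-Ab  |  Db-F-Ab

IV65 - V65 - I

Bb-Db-F-Gb has root Gb, degree 4 in Db major, so IV65.
C-Eb-Gb-Ab has root Ab, degree 5 in Db major, so V65.
Db-F-Ab: major triad on Db = scale degree 1 → I.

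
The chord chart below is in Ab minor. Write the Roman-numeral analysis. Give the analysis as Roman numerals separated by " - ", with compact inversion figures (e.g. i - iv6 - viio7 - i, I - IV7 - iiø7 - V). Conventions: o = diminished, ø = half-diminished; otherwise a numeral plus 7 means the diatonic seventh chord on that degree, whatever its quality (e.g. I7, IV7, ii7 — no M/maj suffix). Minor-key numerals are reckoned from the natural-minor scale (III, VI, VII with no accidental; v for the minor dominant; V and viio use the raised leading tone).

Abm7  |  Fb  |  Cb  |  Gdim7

i7 - VI - III - viio7

Abm7: root Ab is the tonic; minor seventh chord there is i7.
Fb: major triad on Fb = scale degree 6 → VI.
Cb: root Cb is the mediant; major triad there is III.
Gdim7 has root G, degree 7 in Ab minor, so viio7.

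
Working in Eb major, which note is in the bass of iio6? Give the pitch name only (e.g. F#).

iio in Eb major has root F; the chord is F-Ab-Cb.
The figure 6 means first inversion — the third is in the bass.

Ab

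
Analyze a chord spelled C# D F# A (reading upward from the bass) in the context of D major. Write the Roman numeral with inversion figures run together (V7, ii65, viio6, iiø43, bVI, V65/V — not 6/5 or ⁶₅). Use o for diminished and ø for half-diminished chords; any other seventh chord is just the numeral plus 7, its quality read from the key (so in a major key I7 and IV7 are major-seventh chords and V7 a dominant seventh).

Stacked in thirds the chord is D-F#-A-C#: a major seventh chord on D.
In D major, D is the tonic; the diatonic major seventh chord there is I7.
With C# in the bass the chord is in third inversion, so the figured bass is 42.

I42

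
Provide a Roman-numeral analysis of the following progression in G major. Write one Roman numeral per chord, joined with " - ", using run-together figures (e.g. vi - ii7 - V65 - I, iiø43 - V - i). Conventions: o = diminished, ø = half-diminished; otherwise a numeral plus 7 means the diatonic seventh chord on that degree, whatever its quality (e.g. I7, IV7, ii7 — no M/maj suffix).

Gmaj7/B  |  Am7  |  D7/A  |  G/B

Gmaj7/B: root G is the tonic; major seventh chord there is I65.
Am7: root A is the supertonic; minor seventh chord there is ii7.
D7/A has root D, degree 5 in G major, so V43.
G/B: root G is the tonic; major triad there is I6.

I65 - ii7 - V43 - I6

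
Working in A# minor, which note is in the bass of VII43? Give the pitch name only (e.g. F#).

D#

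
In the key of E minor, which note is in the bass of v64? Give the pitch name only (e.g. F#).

v in E minor has root B; the chord is B-D-F#.
The figure 64 means second inversion — the fifth is in the bass.

F#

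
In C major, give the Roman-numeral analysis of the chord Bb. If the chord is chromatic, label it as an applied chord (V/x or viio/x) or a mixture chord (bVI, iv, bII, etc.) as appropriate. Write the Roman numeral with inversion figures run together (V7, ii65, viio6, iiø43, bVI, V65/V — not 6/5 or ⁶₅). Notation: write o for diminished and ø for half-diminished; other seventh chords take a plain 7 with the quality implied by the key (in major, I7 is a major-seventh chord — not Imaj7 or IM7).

The pitches Bb-D-F form a major triad rooted on Bb.
Bb is the lowered seventh degree of C major (diatonic 7 would be B). This is a major triad on the lowered seventh degree (the subtonic), borrowed from the parallel minor.

bVII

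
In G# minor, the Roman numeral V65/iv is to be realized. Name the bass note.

B#

The applied chord V65/iv is rooted on G#: G#-B#-D#-F#.
The figure 65 means first inversion — the third is in the bass.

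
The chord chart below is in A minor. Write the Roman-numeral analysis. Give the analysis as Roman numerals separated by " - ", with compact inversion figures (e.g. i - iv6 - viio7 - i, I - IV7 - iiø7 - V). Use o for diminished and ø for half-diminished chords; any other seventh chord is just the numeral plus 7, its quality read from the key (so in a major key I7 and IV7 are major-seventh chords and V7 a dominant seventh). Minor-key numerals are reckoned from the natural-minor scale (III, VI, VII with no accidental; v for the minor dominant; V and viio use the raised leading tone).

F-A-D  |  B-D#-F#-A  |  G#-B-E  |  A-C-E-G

F-A-D: minor triad on D = scale degree 4 → iv6.
B-D#-F#-A: chromatic; B is V of V, so V7/V.
G#-B-E: major triad on E = scale degree 5 → V6.
A-C-E-G: minor seventh chord on A = scale degree 1 → i7.

iv6 - V7/V - V6 - i7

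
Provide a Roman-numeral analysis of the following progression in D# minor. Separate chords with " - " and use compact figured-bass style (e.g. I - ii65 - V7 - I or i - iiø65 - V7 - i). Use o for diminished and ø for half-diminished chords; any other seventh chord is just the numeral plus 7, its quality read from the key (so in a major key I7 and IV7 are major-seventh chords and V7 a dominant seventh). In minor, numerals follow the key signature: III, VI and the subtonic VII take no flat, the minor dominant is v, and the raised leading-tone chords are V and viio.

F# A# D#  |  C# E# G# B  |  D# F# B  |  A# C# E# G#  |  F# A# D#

i6 - VII7 - VI6 - v7 - i6

F#-A#-D#: minor triad on D# = scale degree 1 → i6.
C#-E#-G#-B: root C# is the subtonic; dominant seventh chord there is VII7.
D#-F#-B has root B, degree 6 in D# minor, so VI6.
A#-C#-E#-G#: minor seventh chord on A# = scale degree 5 → v7.
F#-A#-D#: root D# is the tonic; minor triad there is i6.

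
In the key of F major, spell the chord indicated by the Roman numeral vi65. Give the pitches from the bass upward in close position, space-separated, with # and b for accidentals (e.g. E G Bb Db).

F A C D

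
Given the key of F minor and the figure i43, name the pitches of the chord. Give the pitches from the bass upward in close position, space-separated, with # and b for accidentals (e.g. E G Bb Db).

C Eb F Ab

In F minor, the tonic is F, and the diatonic chord built there is a minor seventh chord.
Stacking thirds from F gives F-Ab-C-Eb.
The figured bass 43 indicates second inversion, placing the fifth (C) in the bass: C-Eb-F-Ab.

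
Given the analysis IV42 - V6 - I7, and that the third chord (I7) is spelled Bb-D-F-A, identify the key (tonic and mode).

Bb major

I7 is given as Bb-D-F-A — a major seventh chord with root Bb.
If Bb is scale degree 1 and the mode makes that degree carry a major seventh chord, the tonic is Bb and the mode is major.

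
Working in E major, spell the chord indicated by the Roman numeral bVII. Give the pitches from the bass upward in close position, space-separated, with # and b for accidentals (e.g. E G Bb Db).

D F# A

bVII is a major triad on the lowered seventh degree (the subtonic), borrowed from the parallel minor. In E major that root is D.
So the chord is D-F#-A.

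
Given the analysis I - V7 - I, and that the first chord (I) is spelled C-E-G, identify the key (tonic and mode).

C major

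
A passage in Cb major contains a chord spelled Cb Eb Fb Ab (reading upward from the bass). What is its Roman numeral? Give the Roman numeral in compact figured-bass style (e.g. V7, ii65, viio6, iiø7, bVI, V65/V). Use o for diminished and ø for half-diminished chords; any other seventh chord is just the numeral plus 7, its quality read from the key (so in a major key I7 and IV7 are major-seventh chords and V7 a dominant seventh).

The pitches Fb-Ab-Cb-Eb form a major seventh chord rooted on Fb.
In Cb major, Fb is the subdominant; the diatonic major seventh chord there is IV7.
With Cb in the bass the chord is in second inversion, so the figured bass is 43.

IV43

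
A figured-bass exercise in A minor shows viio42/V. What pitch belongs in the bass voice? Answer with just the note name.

The applied chord viio42/V is rooted on D#: D#-F#-A-C.
The figure 42 means third inversion — the seventh is in the bass.

C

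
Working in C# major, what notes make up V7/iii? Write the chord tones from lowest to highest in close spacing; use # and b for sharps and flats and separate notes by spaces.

B# D## F## A#

The slash means an applied dominant: we want the dominant of iii. In C# major, iii is E# minor, and its dominant is built on B#.
Building a dominant seventh chord on B# gives B#-D##-F##-A#.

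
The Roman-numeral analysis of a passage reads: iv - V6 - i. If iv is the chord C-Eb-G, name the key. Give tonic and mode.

G minor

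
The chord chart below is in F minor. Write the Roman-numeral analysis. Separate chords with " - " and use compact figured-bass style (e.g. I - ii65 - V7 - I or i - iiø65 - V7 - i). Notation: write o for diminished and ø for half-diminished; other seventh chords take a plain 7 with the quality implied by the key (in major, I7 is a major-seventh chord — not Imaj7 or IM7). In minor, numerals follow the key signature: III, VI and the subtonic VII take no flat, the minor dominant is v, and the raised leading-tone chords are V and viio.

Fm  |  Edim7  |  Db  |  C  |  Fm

i - viio7 - VI - V - i

Fm: minor triad on F = scale degree 1 → i.
Edim7 has root E, degree 7 in F minor, so viio7.
Db: major triad on Db = scale degree 6 → VI.
C: root C is the dominant; major triad there is V.
Fm has root F, degree 1 in F minor, so i.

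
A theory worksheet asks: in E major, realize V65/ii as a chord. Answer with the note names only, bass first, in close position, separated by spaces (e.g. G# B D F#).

V65/ii is a secondary dominant — the dominant seventh of ii. ii in E major is F#, so the applied chord's root is C#, a perfect fifth above.
Building a dominant seventh chord on C# gives C#-E#-G#-B.
With the 65 figure the chord is in first inversion; from the bass E# upward in close position it reads E#-G#-B-C#.

E# G# B C#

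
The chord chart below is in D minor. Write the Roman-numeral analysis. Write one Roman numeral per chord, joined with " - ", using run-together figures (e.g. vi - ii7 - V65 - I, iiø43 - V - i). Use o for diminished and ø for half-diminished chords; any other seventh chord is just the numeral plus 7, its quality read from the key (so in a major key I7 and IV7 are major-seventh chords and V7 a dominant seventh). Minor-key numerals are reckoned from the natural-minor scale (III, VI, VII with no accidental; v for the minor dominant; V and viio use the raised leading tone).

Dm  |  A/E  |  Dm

i - V64 - i

Dm has root D, degree 1 in D minor, so i.
A/E: root A is the dominant; major triad there is V64.
Dm has root D, degree 1 in D minor, so i.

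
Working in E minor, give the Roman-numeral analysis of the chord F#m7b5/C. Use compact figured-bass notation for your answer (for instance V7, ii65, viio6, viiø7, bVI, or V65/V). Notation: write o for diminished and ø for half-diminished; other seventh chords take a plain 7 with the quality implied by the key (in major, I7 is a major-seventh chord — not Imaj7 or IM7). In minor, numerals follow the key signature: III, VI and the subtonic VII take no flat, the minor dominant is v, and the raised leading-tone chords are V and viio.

The pitches F#-A-C-E form a half-diminished seventh chord rooted on F#.
In E minor, F# is the supertonic; the diatonic half-diminished seventh chord there is iiø7.
With C in the bass the chord is in second inversion, so the figured bass is 43.

iiø43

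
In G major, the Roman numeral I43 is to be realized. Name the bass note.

I in G major has root G; the chord is G-B-D-F#.
The figure 43 means second inversion — the fifth is in the bass.

D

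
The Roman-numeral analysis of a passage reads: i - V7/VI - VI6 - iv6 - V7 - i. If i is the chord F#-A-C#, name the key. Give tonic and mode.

F# minor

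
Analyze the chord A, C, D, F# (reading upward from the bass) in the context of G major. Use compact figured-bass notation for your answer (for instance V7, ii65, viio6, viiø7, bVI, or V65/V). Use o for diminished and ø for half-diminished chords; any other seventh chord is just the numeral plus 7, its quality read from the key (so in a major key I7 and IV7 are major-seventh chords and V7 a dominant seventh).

V43

The pitches D-F#-A-C form a dominant seventh chord rooted on D.
In G major, D is the dominant; the diatonic dominant seventh chord there is V7.
With A in the bass the chord is in second inversion, so the figured bass is 43.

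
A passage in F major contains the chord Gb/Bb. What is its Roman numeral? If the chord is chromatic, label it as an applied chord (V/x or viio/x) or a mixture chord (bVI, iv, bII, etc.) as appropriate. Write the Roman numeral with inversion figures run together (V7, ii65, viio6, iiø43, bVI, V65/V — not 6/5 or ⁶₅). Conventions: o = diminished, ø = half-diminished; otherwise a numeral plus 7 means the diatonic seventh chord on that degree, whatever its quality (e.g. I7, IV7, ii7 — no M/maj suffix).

bII6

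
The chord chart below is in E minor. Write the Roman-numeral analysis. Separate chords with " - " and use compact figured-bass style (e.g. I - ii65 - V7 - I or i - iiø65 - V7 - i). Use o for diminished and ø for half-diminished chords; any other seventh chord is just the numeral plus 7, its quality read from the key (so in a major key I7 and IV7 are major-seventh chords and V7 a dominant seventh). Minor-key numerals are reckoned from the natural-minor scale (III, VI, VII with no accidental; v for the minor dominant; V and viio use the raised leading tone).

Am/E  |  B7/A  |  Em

Am/E: minor triad on A = scale degree 4 → iv64.
B7/A has root B, degree 5 in E minor, so V42.
Em has root E, degree 1 in E minor, so i.

iv64 - V42 - i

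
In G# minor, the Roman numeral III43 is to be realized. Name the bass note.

F#

III in G# minor has root B; the chord is B-D#-F#-A#.
The figure 43 means second inversion — the fifth is in the bass.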